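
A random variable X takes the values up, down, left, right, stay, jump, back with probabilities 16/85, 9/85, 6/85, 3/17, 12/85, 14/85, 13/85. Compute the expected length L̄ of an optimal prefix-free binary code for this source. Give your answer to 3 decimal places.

2.812 bits/symbol

Repeatedly combine the two least-probable nodes; the expected code length is the sum of the merged weights.
merge 6/85 + 9/85 → 3/17
merge 12/85 + 13/85 → 5/17
merge 14/85 + 3/17 → 29/85
merge 3/17 + 16/85 → 31/85
merge 5/17 + 29/85 → 54/85
merge 31/85 + 54/85 → 1
L = 3/17 + 5/17 + 29/85 + 31/85 + 54/85 + 1 = 239/85 ≈ 2.812 bits/symbol.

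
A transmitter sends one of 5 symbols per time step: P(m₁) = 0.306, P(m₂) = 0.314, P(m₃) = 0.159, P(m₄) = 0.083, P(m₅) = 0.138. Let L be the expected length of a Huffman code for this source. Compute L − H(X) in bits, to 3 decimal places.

Entropy H = −Σ p log₂ p ≈ 2.1617 bits.
Huffman merges: 83/1000+69/500→221/1000; 159/1000+221/1000→19/50; 153/500+157/500→31/50; 19/50+31/50→1. L = 2221/1000 ≈ 2.2210.
L − H = 2.2210 − 2.1617 = 0.059 bits.

0.059 bits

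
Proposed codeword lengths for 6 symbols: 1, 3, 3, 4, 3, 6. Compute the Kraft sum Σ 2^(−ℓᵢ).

With common denominator 2^6 = 64: Σ 2^(−ℓᵢ) = 32/64 + 8/64 + 8/64 + 4/64 + 8/64 + 1/64 = 61/64 = 0.953125.

0.953125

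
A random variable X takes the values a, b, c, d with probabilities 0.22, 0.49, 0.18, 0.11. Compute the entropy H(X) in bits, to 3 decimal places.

H = −Σ pᵢ log₂ pᵢ.
−0.22·log₂(0.22) = 0.4806
−0.49·log₂(0.49) = 0.5043
−0.18·log₂(0.18) = 0.4453
−0.11·log₂(0.11) = 0.3503
Sum ≈ 1.7804 → 1.780 bits.

1.780 bits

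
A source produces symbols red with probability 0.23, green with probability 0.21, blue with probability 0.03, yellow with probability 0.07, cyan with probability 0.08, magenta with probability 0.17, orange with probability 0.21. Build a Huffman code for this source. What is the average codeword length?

Repeatedly combine the two least-probable nodes; the expected code length is the sum of the merged weights.
merge 3/100 + 7/100 → 1/10
merge 2/25 + 1/10 → 9/50
merge 17/100 + 9/50 → 7/20
merge 21/100 + 21/100 → 21/50
merge 23/100 + 7/20 → 29/50
merge 21/50 + 29/50 → 1
L = 1/10 + 9/50 + 7/20 + 21/50 + 29/50 + 1 = 263/100 = 2.63 bits/symbol.

2.63 bits/symbol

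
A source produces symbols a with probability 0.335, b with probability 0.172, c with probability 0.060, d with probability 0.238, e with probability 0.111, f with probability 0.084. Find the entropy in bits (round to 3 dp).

H = −Σ pᵢ log₂ pᵢ.
−0.335·log₂(0.335) = 0.5286
−0.172·log₂(0.172) = 0.4368
−0.060·log₂(0.060) = 0.2435
−0.238·log₂(0.238) = 0.4929
−0.111·log₂(0.111) = 0.3520
−0.084·log₂(0.084) = 0.3002
Sum ≈ 2.3540 → 2.354 bits.

2.354 bits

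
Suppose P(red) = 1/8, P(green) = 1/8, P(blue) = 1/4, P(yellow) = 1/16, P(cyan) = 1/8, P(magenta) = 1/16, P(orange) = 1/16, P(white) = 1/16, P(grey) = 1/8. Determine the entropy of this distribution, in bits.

3 bits

Each probability is a power of 1/2, so log₂(1/p) is an integer.
H = Σ p·log₂(1/p) = 1/8·3 + 1/8·3 + 1/4·2 + 1/16·4 + 1/8·3 + 1/16·4 + 1/16·4 + 1/16·4 + 1/8·3 = 3 bits.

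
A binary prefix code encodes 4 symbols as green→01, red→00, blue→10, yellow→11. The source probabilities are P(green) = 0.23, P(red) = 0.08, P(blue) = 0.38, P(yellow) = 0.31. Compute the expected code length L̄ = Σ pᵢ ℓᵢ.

L̄ = Σ pᵢ·ℓᵢ = 0.23·2 + 0.08·2 + 0.38·2 + 0.31·2 = 2 bits/symbol.

2 bits/symbol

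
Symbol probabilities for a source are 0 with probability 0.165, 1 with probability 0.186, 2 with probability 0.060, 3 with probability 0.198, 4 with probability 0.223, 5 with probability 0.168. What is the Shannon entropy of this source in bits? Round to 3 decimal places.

2.502 bits

H = −Σ pᵢ log₂ pᵢ.
−0.165·log₂(0.165) = 0.4289
−0.186·log₂(0.186) = 0.4514
−0.060·log₂(0.060) = 0.2435
−0.198·log₂(0.198) = 0.4626
−0.223·log₂(0.223) = 0.4828
−0.168·log₂(0.168) = 0.4323
Sum ≈ 2.5015 → 2.502 bits.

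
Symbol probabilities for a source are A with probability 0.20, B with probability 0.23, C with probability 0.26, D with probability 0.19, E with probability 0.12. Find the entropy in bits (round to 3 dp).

H = −Σ pᵢ log₂ pᵢ.
−0.20·log₂(0.20) = 0.4644
−0.23·log₂(0.23) = 0.4877
−0.26·log₂(0.26) = 0.5053
−0.19·log₂(0.19) = 0.4552
−0.12·log₂(0.12) = 0.3671
Sum ≈ 2.2796 → 2.280 bits.

2.280 bits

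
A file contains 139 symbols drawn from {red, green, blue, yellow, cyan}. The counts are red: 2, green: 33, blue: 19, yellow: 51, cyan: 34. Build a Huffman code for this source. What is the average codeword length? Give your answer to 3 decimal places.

Probabilities are the counts divided by 139.
Repeatedly combine the two least-probable nodes; the expected code length is the sum of the merged weights.
merge 2/139 + 19/139 → 21/139
merge 21/139 + 33/139 → 54/139
merge 34/139 + 51/139 → 85/139
merge 54/139 + 85/139 → 1
L = 21/139 + 54/139 + 85/139 + 1 = 299/139 ≈ 2.151 bits/symbol.

2.151 bits/symbol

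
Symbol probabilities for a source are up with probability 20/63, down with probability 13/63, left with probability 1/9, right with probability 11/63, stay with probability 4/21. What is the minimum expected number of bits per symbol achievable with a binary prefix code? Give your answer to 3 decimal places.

2.286 bits/symbol

Repeatedly combine the two least-probable nodes; the expected code length is the sum of the merged weights.
merge 1/9 + 11/63 → 2/7
merge 4/21 + 13/63 → 25/63
merge 2/7 + 20/63 → 38/63
merge 25/63 + 38/63 → 1
L = 2/7 + 25/63 + 38/63 + 1 = 16/7 ≈ 2.286 bits/symbol.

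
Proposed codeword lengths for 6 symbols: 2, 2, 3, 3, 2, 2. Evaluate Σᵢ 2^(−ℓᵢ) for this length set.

With common denominator 2^3 = 8: Σ 2^(−ℓᵢ) = 2/8 + 2/8 + 1/8 + 1/8 + 2/8 + 2/8 = 10/8 = 1.25.

1.25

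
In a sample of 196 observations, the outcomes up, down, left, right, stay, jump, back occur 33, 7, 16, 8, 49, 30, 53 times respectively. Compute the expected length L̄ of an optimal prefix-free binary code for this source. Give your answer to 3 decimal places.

2.546 bits/symbol

Probabilities are the counts divided by 196.
Repeatedly combine the two least-probable nodes; the expected code length is the sum of the merged weights.
merge 1/28 + 2/49 → 15/196
merge 15/196 + 4/49 → 31/196
merge 15/98 + 31/196 → 61/196
merge 33/196 + 1/4 → 41/98
merge 53/196 + 61/196 → 57/98
merge 41/98 + 57/98 → 1
L = 15/196 + 31/196 + 61/196 + 41/98 + 57/98 + 1 = 499/196 ≈ 2.546 bits/symbol.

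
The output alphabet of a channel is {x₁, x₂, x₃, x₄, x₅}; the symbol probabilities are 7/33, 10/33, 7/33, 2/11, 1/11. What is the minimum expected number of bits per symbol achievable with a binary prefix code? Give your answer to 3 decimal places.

Repeatedly combine the two least-probable nodes; the expected code length is the sum of the merged weights.
merge 1/11 + 2/11 → 3/11
merge 7/33 + 7/33 → 14/33
merge 3/11 + 10/33 → 19/33
merge 14/33 + 19/33 → 1
L = 3/11 + 14/33 + 19/33 + 1 = 25/11 ≈ 2.273 bits/symbol.

2.273 bits/symbol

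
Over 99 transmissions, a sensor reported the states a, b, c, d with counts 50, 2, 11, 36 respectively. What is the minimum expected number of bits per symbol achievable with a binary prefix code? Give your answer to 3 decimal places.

Probabilities are the counts divided by 99.
Repeatedly combine the two least-probable nodes; the expected code length is the sum of the merged weights.
merge 2/99 + 1/9 → 13/99
merge 13/99 + 4/11 → 49/99
merge 49/99 + 50/99 → 1
L = 13/99 + 49/99 + 1 = 161/99 ≈ 1.626 bits/symbol.

1.626 bits/symbol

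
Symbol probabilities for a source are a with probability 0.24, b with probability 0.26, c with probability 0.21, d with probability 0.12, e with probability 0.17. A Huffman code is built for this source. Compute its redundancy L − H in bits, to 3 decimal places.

Entropy H = −Σ p log₂ p ≈ 2.2739 bits.
Huffman merges: 3/25+17/100→29/100; 21/100+6/25→9/20; 13/50+29/100→11/20; 9/20+11/20→1. L = 229/100 ≈ 2.2900.
L − H = 2.2900 − 2.2739 = 0.016 bits.

0.016 bits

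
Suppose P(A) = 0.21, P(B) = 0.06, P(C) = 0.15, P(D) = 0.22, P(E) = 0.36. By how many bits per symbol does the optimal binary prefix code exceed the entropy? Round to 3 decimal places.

Entropy H = −Σ p log₂ p ≈ 2.1381 bits.
Huffman merges: 3/50+3/20→21/100; 21/100+21/100→21/50; 11/50+9/25→29/50; 21/50+29/50→1. L = 221/100 ≈ 2.2100.
L − H = 2.2100 − 2.1381 = 0.072 bits.

0.072 bits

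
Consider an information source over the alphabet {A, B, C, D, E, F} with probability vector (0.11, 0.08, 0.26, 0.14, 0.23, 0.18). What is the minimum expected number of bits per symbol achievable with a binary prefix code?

2.51 bits/symbol

Repeatedly combine the two least-probable nodes; the expected code length is the sum of the merged weights.
merge 2/25 + 11/100 → 19/100
merge 7/50 + 9/50 → 8/25
merge 19/100 + 23/100 → 21/50
merge 13/50 + 8/25 → 29/50
merge 21/50 + 29/50 → 1
L = 19/100 + 8/25 + 21/50 + 29/50 + 1 = 251/100 = 2.51 bits/symbol.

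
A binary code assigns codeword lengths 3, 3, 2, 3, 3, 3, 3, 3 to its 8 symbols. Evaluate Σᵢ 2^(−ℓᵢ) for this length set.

With common denominator 2^3 = 8: Σ 2^(−ℓᵢ) = 1/8 + 1/8 + 2/8 + 1/8 + 1/8 + 1/8 + 1/8 + 1/8 = 9/8 = 1.125.

1.125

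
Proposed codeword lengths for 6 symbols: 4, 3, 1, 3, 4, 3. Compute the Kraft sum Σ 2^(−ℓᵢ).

1

With common denominator 2^4 = 16: Σ 2^(−ℓᵢ) = 1/16 + 2/16 + 8/16 + 2/16 + 1/16 + 2/16 = 16/16 = 1.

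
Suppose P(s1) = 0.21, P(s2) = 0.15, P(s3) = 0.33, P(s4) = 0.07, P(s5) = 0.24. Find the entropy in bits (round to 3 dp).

2.174 bits

H = −Σ pᵢ log₂ pᵢ.
−0.21·log₂(0.21) = 0.4728
−0.15·log₂(0.15) = 0.4105
−0.33·log₂(0.33) = 0.5278
−0.07·log₂(0.07) = 0.2686
−0.24·log₂(0.24) = 0.4941
Sum ≈ 2.1739 → 2.174 bits.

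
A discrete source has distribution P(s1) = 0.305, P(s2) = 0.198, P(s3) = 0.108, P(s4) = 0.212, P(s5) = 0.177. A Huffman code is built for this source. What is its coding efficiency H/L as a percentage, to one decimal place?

98.4%

Entropy H = −Σ p log₂ p ≈ 2.2485 bits.
Huffman merges: 27/250+177/1000→57/200; 99/500+53/250→41/100; 57/200+61/200→59/100; 41/100+59/100→1. L = 457/200 ≈ 2.2850.
Efficiency = H/L = 2.2485/2.2850 = 98.4%.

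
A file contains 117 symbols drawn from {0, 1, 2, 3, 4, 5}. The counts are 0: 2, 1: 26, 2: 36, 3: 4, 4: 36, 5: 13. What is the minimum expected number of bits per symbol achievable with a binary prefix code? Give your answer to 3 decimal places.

Probabilities are the counts divided by 117.
Repeatedly combine the two least-probable nodes; the expected code length is the sum of the merged weights.
merge 2/117 + 4/117 → 2/39
merge 2/39 + 1/9 → 19/117
merge 19/117 + 2/9 → 5/13
merge 4/13 + 4/13 → 8/13
merge 5/13 + 8/13 → 1
L = 2/39 + 19/117 + 5/13 + 8/13 + 1 = 259/117 ≈ 2.214 bits/symbol.

2.214 bits/symbol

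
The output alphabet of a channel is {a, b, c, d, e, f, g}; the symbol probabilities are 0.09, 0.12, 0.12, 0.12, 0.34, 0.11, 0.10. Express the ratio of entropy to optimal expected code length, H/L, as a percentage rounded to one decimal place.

Entropy H = −Σ p log₂ p ≈ 2.6255 bits.
Huffman merges: 9/100+1/10→19/100; 11/100+3/25→23/100; 3/25+3/25→6/25; 19/100+23/100→21/50; 6/25+17/50→29/50; 21/50+29/50→1. L = 133/50 ≈ 2.6600.
Efficiency = H/L = 2.6255/2.6600 = 98.7%.

98.7%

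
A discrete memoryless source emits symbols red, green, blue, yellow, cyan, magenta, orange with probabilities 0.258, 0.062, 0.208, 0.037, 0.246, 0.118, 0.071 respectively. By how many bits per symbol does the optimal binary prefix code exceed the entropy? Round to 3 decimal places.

Entropy H = −Σ p log₂ p ≈ 2.5326 bits.
Huffman merges: 37/1000+31/500→99/1000; 71/1000+99/1000→17/100; 59/500+17/100→36/125; 26/125+123/500→227/500; 129/500+36/125→273/500; 227/500+273/500→1. L = 2557/1000 ≈ 2.5570.
L − H = 2.5570 − 2.5326 = 0.024 bits.

0.024 bits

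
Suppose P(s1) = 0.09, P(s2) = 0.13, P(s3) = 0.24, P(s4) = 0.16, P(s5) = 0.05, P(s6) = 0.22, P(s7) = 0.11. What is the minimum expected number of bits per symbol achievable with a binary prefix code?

2.68 bits/symbol

Repeatedly combine the two least-probable nodes; the expected code length is the sum of the merged weights.
merge 1/20 + 9/100 → 7/50
merge 11/100 + 13/100 → 6/25
merge 7/50 + 4/25 → 3/10
merge 11/50 + 6/25 → 23/50
merge 6/25 + 3/10 → 27/50
merge 23/50 + 27/50 → 1
L = 7/50 + 6/25 + 3/10 + 23/50 + 27/50 + 1 = 67/25 = 2.68 bits/symbol.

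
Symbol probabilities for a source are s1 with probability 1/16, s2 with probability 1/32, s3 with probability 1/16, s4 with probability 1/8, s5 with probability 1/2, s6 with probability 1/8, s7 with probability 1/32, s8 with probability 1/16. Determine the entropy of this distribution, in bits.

Each probability is a power of 1/2, so log₂(1/p) is an integer.
H = Σ p·log₂(1/p) = 1/16·4 + 1/32·5 + 1/16·4 + 1/8·3 + 1/2·1 + 1/8·3 + 1/32·5 + 1/16·4 = 2.3125 bits.

2.3125 bits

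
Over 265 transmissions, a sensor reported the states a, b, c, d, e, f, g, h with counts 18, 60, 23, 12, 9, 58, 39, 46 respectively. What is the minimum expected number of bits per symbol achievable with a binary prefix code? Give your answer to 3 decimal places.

Probabilities are the counts divided by 265.
Repeatedly combine the two least-probable nodes; the expected code length is the sum of the merged weights.
merge 9/265 + 12/265 → 21/265
merge 18/265 + 21/265 → 39/265
merge 23/265 + 39/265 → 62/265
merge 39/265 + 46/265 → 17/53
merge 58/265 + 12/53 → 118/265
merge 62/265 + 17/53 → 147/265
merge 118/265 + 147/265 → 1
L = 21/265 + 39/265 + 62/265 + 17/53 + 118/265 + 147/265 + 1 = 737/265 ≈ 2.781 bits/symbol.

2.781 bits/symbol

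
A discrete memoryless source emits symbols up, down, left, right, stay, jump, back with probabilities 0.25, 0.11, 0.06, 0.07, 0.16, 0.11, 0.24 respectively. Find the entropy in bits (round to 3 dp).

2.630 bits

H = −Σ pᵢ log₂ pᵢ.
−0.25·log₂(0.25) = 0.5000
−0.11·log₂(0.11) = 0.3503
−0.06·log₂(0.06) = 0.2435
−0.07·log₂(0.07) = 0.2686
−0.16·log₂(0.16) = 0.4230
−0.11·log₂(0.11) = 0.3503
−0.24·log₂(0.24) = 0.4941
Sum ≈ 2.6298 → 2.630 bits.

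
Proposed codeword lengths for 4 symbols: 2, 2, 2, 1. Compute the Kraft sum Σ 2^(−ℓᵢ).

1.25

With common denominator 2^2 = 4: Σ 2^(−ℓᵢ) = 1/4 + 1/4 + 1/4 + 2/4 = 5/4 = 1.25.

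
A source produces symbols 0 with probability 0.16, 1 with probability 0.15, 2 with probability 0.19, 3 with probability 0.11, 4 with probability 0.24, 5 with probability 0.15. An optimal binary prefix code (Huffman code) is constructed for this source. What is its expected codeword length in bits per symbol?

Repeatedly combine the two least-probable nodes; the expected code length is the sum of the merged weights.
merge 11/100 + 3/20 → 13/50
merge 3/20 + 4/25 → 31/100
merge 19/100 + 6/25 → 43/100
merge 13/50 + 31/100 → 57/100
merge 43/100 + 57/100 → 1
L = 13/50 + 31/100 + 43/100 + 57/100 + 1 = 257/100 = 2.57 bits/symbol.

2.57 bits/symbol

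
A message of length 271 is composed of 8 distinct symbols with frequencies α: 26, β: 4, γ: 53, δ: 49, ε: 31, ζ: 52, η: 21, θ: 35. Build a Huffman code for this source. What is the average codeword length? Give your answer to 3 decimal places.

2.893 bits/symbol

Probabilities are the counts divided by 271.
Repeatedly combine the two least-probable nodes; the expected code length is the sum of the merged weights.
merge 4/271 + 21/271 → 25/271
merge 25/271 + 26/271 → 51/271
merge 31/271 + 35/271 → 66/271
merge 49/271 + 51/271 → 100/271
merge 52/271 + 53/271 → 105/271
merge 66/271 + 100/271 → 166/271
merge 105/271 + 166/271 → 1
L = 25/271 + 51/271 + 66/271 + 100/271 + 105/271 + 166/271 + 1 = 784/271 ≈ 2.893 bits/symbol.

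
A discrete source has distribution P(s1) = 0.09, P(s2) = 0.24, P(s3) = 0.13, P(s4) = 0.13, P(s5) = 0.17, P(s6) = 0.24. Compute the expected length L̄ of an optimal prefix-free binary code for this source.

Repeatedly combine the two least-probable nodes; the expected code length is the sum of the merged weights.
merge 9/100 + 13/100 → 11/50
merge 13/100 + 17/100 → 3/10
merge 11/50 + 6/25 → 23/50
merge 6/25 + 3/10 → 27/50
merge 23/50 + 27/50 → 1
L = 11/50 + 3/10 + 23/50 + 27/50 + 1 = 63/25 = 2.52 bits/symbol.

2.52 bits/symbol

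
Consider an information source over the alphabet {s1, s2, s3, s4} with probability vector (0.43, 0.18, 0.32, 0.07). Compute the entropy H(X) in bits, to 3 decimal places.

H = −Σ pᵢ log₂ pᵢ.
−0.43·log₂(0.43) = 0.5236
−0.18·log₂(0.18) = 0.4453
−0.32·log₂(0.32) = 0.5260
−0.07·log₂(0.07) = 0.2686
Sum ≈ 1.7635 → 1.763 bits.

1.763 bits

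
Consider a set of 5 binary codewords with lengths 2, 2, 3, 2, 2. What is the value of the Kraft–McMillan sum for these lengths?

1.125

With common denominator 2^3 = 8: Σ 2^(−ℓᵢ) = 2/8 + 2/8 + 1/8 + 2/8 + 2/8 = 9/8 = 1.125.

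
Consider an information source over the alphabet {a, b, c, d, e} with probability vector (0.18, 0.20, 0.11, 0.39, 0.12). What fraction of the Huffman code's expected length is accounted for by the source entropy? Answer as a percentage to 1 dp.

Entropy H = −Σ p log₂ p ≈ 2.1568 bits.
Huffman merges: 11/100+3/25→23/100; 9/50+1/5→19/50; 23/100+19/50→61/100; 39/100+61/100→1. L = 111/50 ≈ 2.2200.
Efficiency = H/L = 2.1568/2.2200 = 97.2%.

97.2%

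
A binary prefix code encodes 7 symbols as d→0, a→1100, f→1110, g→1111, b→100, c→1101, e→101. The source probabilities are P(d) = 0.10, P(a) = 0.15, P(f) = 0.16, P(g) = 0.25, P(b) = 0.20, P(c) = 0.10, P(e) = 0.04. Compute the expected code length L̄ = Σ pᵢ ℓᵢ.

L̄ = Σ pᵢ·ℓᵢ = 0.10·1 + 0.15·4 + 0.16·4 + 0.25·4 + 0.20·3 + 0.10·4 + 0.04·3 = 3.46 bits/symbol.

3.46 bits/symbol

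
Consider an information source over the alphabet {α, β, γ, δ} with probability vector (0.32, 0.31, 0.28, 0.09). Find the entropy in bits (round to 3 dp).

1.877 bits

H = −Σ pᵢ log₂ pᵢ.
−0.32·log₂(0.32) = 0.5260
−0.31·log₂(0.31) = 0.5238
−0.28·log₂(0.28) = 0.5142
−0.09·log₂(0.09) = 0.3127
Sum ≈ 1.8767 → 1.877 bits.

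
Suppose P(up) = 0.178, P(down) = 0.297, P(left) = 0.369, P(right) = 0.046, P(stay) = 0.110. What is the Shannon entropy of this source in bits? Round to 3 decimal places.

H = −Σ pᵢ log₂ pᵢ.
−0.178·log₂(0.178) = 0.4432
−0.297·log₂(0.297) = 0.5202
−0.369·log₂(0.369) = 0.5307
−0.046·log₂(0.046) = 0.2043
−0.110·log₂(0.110) = 0.3503
Sum ≈ 2.0488 → 2.049 bits.

2.049 bits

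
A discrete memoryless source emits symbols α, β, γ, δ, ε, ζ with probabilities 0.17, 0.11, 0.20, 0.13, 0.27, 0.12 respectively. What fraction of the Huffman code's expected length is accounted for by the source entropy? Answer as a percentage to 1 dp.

Entropy H = −Σ p log₂ p ≈ 2.5090 bits.
Huffman merges: 11/100+3/25→23/100; 13/100+17/100→3/10; 1/5+23/100→43/100; 27/100+3/10→57/100; 43/100+57/100→1. L = 253/100 ≈ 2.5300.
Efficiency = H/L = 2.5090/2.5300 = 99.2%.

99.2%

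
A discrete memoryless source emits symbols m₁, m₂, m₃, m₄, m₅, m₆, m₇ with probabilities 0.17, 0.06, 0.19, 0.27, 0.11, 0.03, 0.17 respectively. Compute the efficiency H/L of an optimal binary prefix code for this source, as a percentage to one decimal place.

Entropy H = −Σ p log₂ p ≈ 2.5800 bits.
Huffman merges: 3/100+3/50→9/100; 9/100+11/100→1/5; 17/100+17/100→17/50; 19/100+1/5→39/100; 27/100+17/50→61/100; 39/100+61/100→1. L = 263/100 ≈ 2.6300.
Efficiency = H/L = 2.5800/2.6300 = 98.1%.

98.1%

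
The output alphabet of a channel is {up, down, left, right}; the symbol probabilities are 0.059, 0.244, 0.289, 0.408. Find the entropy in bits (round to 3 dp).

1.783 bits

H = −Σ pᵢ log₂ pᵢ.
−0.059·log₂(0.059) = 0.2409
−0.244·log₂(0.244) = 0.4966
−0.289·log₂(0.289) = 0.5176
−0.408·log₂(0.408) = 0.5277
Sum ≈ 1.7827 → 1.783 bits.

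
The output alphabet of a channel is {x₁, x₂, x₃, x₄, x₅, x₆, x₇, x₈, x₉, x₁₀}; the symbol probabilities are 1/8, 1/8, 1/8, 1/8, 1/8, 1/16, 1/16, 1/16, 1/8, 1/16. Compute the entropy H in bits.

3.25 bits

Each probability is a power of 1/2, so log₂(1/p) is an integer.
H = Σ p·log₂(1/p) = 1/8·3 + 1/8·3 + 1/8·3 + 1/8·3 + 1/8·3 + 1/16·4 + 1/16·4 + 1/16·4 + 1/8·3 + 1/16·4 = 3.25 bits.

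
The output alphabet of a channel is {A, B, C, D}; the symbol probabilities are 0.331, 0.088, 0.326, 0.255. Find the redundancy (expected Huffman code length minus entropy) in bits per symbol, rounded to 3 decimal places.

Entropy H = −Σ p log₂ p ≈ 1.8664 bits.
Huffman merges: 11/125+51/200→343/1000; 163/500+331/1000→657/1000; 343/1000+657/1000→1. L = 2 ≈ 2.0000.
L − H = 2.0000 − 1.8664 = 0.134 bits.

0.134 bits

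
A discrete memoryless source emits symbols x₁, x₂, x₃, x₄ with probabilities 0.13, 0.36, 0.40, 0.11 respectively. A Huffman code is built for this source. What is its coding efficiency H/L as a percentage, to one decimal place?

Entropy H = −Σ p log₂ p ≈ 1.7923 bits.
Huffman merges: 11/100+13/100→6/25; 6/25+9/25→3/5; 2/5+3/5→1. L = 46/25 ≈ 1.8400.
Efficiency = H/L = 1.7923/1.8400 = 97.4%.

97.4%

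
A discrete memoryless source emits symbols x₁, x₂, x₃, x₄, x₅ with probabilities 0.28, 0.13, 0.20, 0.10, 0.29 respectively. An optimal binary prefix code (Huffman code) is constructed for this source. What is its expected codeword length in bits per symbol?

Repeatedly combine the two least-probable nodes; the expected code length is the sum of the merged weights.
merge 1/10 + 13/100 → 23/100
merge 1/5 + 23/100 → 43/100
merge 7/25 + 29/100 → 57/100
merge 43/100 + 57/100 → 1
L = 23/100 + 43/100 + 57/100 + 1 = 223/100 = 2.23 bits/symbol.

2.23 bits/symbol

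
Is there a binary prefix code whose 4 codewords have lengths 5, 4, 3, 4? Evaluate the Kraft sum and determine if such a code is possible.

With common denominator 2^5 = 32: Σ 2^(−ℓᵢ) = 1/32 + 2/32 + 4/32 + 2/32 = 9/32 = 0.28125.
Kraft's inequality requires Σ ≤ 1; here Σ = 0.28125 ≤ 1, so such a prefix code exists.

0.28125; yes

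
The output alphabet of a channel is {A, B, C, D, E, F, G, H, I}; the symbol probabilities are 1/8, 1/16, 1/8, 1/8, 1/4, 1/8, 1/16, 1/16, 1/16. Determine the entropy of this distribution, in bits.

Each probability is a power of 1/2, so log₂(1/p) is an integer.
H = Σ p·log₂(1/p) = 1/8·3 + 1/16·4 + 1/8·3 + 1/8·3 + 1/4·2 + 1/8·3 + 1/16·4 + 1/16·4 + 1/16·4 = 3 bits.

3 bits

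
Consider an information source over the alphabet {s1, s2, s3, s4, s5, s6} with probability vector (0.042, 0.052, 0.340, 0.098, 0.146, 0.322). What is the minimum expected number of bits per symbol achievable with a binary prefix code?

2.284 bits/symbol

Repeatedly combine the two least-probable nodes; the expected code length is the sum of the merged weights.
merge 21/500 + 13/250 → 47/500
merge 47/500 + 49/500 → 24/125
merge 73/500 + 24/125 → 169/500
merge 161/500 + 169/500 → 33/50
merge 17/50 + 33/50 → 1
L = 47/500 + 24/125 + 169/500 + 33/50 + 1 = 571/250 = 2.284 bits/symbol.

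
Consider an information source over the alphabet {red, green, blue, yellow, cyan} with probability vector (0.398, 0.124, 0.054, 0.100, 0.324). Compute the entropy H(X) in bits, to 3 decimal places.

H = −Σ pᵢ log₂ pᵢ.
−0.398·log₂(0.398) = 0.5290
−0.124·log₂(0.124) = 0.3734
−0.054·log₂(0.054) = 0.2274
−0.100·log₂(0.100) = 0.3322
−0.324·log₂(0.324) = 0.5268
Sum ≈ 1.9888 → 1.989 bits.

1.989 bits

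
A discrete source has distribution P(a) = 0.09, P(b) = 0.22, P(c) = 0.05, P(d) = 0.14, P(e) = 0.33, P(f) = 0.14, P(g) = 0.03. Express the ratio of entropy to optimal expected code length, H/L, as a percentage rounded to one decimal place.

98.1%

Entropy H = −Σ p log₂ p ≈ 2.4831 bits.
Huffman merges: 3/100+1/20→2/25; 2/25+9/100→17/100; 7/50+7/50→7/25; 17/100+11/50→39/100; 7/25+33/100→61/100; 39/100+61/100→1. L = 253/100 ≈ 2.5300.
Efficiency = H/L = 2.4831/2.5300 = 98.1%.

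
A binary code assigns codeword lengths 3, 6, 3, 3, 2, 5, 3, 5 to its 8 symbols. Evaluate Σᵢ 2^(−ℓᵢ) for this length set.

With common denominator 2^6 = 64: Σ 2^(−ℓᵢ) = 8/64 + 1/64 + 8/64 + 8/64 + 16/64 + 2/64 + 8/64 + 2/64 = 53/64 = 0.828125.

0.828125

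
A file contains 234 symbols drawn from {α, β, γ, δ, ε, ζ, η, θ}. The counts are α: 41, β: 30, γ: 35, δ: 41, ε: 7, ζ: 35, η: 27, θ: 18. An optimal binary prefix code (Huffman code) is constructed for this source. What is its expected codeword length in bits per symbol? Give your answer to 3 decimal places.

2.932 bits/symbol

Probabilities are the counts divided by 234.
Repeatedly combine the two least-probable nodes; the expected code length is the sum of the merged weights.
merge 7/234 + 1/13 → 25/234
merge 25/234 + 3/26 → 2/9
merge 5/39 + 35/234 → 5/18
merge 35/234 + 41/234 → 38/117
merge 41/234 + 2/9 → 31/78
merge 5/18 + 38/117 → 47/78
merge 31/78 + 47/78 → 1
L = 25/234 + 2/9 + 5/18 + 38/117 + 31/78 + 47/78 + 1 = 343/117 ≈ 2.932 bits/symbol.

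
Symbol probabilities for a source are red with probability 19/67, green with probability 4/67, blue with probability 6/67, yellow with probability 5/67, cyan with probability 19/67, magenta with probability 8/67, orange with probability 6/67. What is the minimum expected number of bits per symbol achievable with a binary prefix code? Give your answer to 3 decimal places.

Repeatedly combine the two least-probable nodes; the expected code length is the sum of the merged weights.
merge 4/67 + 5/67 → 9/67
merge 6/67 + 6/67 → 12/67
merge 8/67 + 9/67 → 17/67
merge 12/67 + 17/67 → 29/67
merge 19/67 + 19/67 → 38/67
merge 29/67 + 38/67 → 1
L = 9/67 + 12/67 + 17/67 + 29/67 + 38/67 + 1 = 172/67 ≈ 2.567 bits/symbol.

2.567 bits/symbol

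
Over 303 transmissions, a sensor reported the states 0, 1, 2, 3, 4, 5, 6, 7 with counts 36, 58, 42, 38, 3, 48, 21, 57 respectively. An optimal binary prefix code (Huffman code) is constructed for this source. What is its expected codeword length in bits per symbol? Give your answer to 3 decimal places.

Probabilities are the counts divided by 303.
Repeatedly combine the two least-probable nodes; the expected code length is the sum of the merged weights.
merge 1/101 + 7/101 → 8/101
merge 8/101 + 12/101 → 20/101
merge 38/303 + 14/101 → 80/303
merge 16/101 + 19/101 → 35/101
merge 58/303 + 20/101 → 118/303
merge 80/303 + 35/101 → 185/303
merge 118/303 + 185/303 → 1
L = 8/101 + 20/101 + 80/303 + 35/101 + 118/303 + 185/303 + 1 = 875/303 ≈ 2.888 bits/symbol.

2.888 bits/symbol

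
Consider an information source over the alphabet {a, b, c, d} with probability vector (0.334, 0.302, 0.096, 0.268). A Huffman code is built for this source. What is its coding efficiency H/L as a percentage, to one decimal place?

Entropy H = −Σ p log₂ p ≈ 1.8838 bits.
Huffman merges: 12/125+67/250→91/250; 151/500+167/500→159/250; 91/250+159/250→1. L = 2 ≈ 2.0000.
Efficiency = H/L = 1.8838/2.0000 = 94.2%.

94.2%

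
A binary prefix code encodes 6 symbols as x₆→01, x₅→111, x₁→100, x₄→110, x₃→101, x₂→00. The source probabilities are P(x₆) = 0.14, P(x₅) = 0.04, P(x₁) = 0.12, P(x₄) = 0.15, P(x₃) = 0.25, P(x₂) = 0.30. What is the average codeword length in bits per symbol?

2.56 bits/symbol

L̄ = Σ pᵢ·ℓᵢ = 0.14·2 + 0.04·3 + 0.12·3 + 0.15·3 + 0.25·3 + 0.30·2 = 2.56 bits/symbol.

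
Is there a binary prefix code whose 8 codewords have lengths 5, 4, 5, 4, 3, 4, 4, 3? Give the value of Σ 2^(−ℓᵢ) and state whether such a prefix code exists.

0.5625; yes

With common denominator 2^5 = 32: Σ 2^(−ℓᵢ) = 1/32 + 2/32 + 1/32 + 2/32 + 4/32 + 2/32 + 2/32 + 4/32 = 18/32 = 0.5625.
Kraft's inequality requires Σ ≤ 1; here Σ = 0.5625 ≤ 1, so such a prefix code exists.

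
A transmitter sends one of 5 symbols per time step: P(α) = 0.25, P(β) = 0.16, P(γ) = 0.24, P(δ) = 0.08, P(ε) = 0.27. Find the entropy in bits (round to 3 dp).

H = −Σ pᵢ log₂ pᵢ.
−0.25·log₂(0.25) = 0.5000
−0.16·log₂(0.16) = 0.4230
−0.24·log₂(0.24) = 0.4941
−0.08·log₂(0.08) = 0.2915
−0.27·log₂(0.27) = 0.5100
Sum ≈ 2.2187 → 2.219 bits.

2.219 bits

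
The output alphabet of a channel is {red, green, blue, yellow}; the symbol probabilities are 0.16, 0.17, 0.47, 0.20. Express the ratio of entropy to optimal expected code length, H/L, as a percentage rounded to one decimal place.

Entropy H = −Σ p log₂ p ≈ 1.8339 bits.
Huffman merges: 4/25+17/100→33/100; 1/5+33/100→53/100; 47/100+53/100→1. L = 93/50 ≈ 1.8600.
Efficiency = H/L = 1.8339/1.8600 = 98.6%.

98.6%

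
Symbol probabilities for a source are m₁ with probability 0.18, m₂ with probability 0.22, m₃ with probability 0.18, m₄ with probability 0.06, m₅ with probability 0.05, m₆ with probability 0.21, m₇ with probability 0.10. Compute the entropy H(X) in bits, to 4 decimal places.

2.6358 bits

H = −Σ pᵢ log₂ pᵢ.
−0.18·log₂(0.18) = 0.4453
−0.22·log₂(0.22) = 0.4806
−0.18·log₂(0.18) = 0.4453
−0.06·log₂(0.06) = 0.2435
−0.05·log₂(0.05) = 0.2161
−0.21·log₂(0.21) = 0.4728
−0.10·log₂(0.10) = 0.3322
Sum ≈ 2.6358 → 2.6358 bits.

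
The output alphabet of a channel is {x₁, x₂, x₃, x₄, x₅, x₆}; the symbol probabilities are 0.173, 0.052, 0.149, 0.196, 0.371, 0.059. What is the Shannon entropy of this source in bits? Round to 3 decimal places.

H = −Σ pᵢ log₂ pᵢ.
−0.173·log₂(0.173) = 0.4379
−0.052·log₂(0.052) = 0.2218
−0.149·log₂(0.149) = 0.4092
−0.196·log₂(0.196) = 0.4608
−0.371·log₂(0.371) = 0.5307
−0.059·log₂(0.059) = 0.2409
Sum ≈ 2.3014 → 2.301 bits.

2.301 bits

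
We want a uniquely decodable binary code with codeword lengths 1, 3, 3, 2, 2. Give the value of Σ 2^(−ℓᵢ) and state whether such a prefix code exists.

1.25; no

With common denominator 2^3 = 8: Σ 2^(−ℓᵢ) = 4/8 + 1/8 + 1/8 + 2/8 + 2/8 = 10/8 = 1.25.
Kraft's inequality requires Σ ≤ 1; here Σ = 1.25 > 1, so no such prefix code exists.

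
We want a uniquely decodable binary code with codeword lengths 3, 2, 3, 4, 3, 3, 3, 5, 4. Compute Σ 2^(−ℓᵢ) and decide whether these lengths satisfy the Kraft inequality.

With common denominator 2^5 = 32: Σ 2^(−ℓᵢ) = 4/32 + 8/32 + 4/32 + 2/32 + 4/32 + 4/32 + 4/32 + 1/32 + 2/32 = 33/32 = 1.03125.
Kraft's inequality requires Σ ≤ 1; here Σ = 1.03125 > 1, so no such prefix code exists.

1.03125; no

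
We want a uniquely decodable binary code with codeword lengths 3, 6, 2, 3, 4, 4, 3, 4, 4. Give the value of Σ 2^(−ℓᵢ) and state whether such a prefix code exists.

With common denominator 2^6 = 64: Σ 2^(−ℓᵢ) = 8/64 + 1/64 + 16/64 + 8/64 + 4/64 + 4/64 + 8/64 + 4/64 + 4/64 = 57/64 = 0.890625.
Kraft's inequality requires Σ ≤ 1; here Σ = 0.890625 ≤ 1, so such a prefix code exists.

0.890625; yes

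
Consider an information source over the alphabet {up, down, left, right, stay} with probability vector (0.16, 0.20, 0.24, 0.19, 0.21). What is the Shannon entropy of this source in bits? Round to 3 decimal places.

2.310 bits

H = −Σ pᵢ log₂ pᵢ.
−0.16·log₂(0.16) = 0.4230
−0.20·log₂(0.20) = 0.4644
−0.24·log₂(0.24) = 0.4941
−0.19·log₂(0.19) = 0.4552
−0.21·log₂(0.21) = 0.4728
Sum ≈ 2.3096 → 2.310 bits.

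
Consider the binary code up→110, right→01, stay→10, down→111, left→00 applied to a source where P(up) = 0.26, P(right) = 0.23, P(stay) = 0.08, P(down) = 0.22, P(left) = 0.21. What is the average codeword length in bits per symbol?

2.48 bits/symbol

L̄ = Σ pᵢ·ℓᵢ = 0.26·3 + 0.23·2 + 0.08·2 + 0.22·3 + 0.21·2 = 2.48 bits/symbol.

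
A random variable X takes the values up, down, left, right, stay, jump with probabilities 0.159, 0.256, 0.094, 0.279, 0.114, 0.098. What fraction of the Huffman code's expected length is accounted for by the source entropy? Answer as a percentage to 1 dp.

99.2%

Entropy H = −Σ p log₂ p ≈ 2.4451 bits.
Huffman merges: 47/500+49/500→24/125; 57/500+159/1000→273/1000; 24/125+32/125→56/125; 273/1000+279/1000→69/125; 56/125+69/125→1. L = 493/200 ≈ 2.4650.
Efficiency = H/L = 2.4451/2.4650 = 99.2%.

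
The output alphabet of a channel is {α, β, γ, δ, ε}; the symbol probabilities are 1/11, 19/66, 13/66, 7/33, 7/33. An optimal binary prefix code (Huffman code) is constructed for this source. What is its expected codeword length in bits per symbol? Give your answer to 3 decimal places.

2.288 bits/symbol

Repeatedly combine the two least-probable nodes; the expected code length is the sum of the merged weights.
merge 1/11 + 13/66 → 19/66
merge 7/33 + 7/33 → 14/33
merge 19/66 + 19/66 → 19/33
merge 14/33 + 19/33 → 1
L = 19/66 + 14/33 + 19/33 + 1 = 151/66 ≈ 2.288 bits/symbol.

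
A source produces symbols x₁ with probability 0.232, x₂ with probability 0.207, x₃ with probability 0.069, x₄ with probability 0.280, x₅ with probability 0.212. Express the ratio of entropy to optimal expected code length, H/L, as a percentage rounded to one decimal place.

Entropy H = −Σ p log₂ p ≈ 2.2142 bits.
Huffman merges: 69/1000+207/1000→69/250; 53/250+29/125→111/250; 69/250+7/25→139/250; 111/250+139/250→1. L = 569/250 ≈ 2.2760.
Efficiency = H/L = 2.2142/2.2760 = 97.3%.

97.3%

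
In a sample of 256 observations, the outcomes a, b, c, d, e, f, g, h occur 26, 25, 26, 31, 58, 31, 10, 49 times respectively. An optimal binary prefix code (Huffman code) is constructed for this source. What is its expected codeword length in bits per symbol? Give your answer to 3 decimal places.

Probabilities are the counts divided by 256.
Repeatedly combine the two least-probable nodes; the expected code length is the sum of the merged weights.
merge 5/128 + 25/256 → 35/256
merge 13/128 + 13/128 → 13/64
merge 31/256 + 31/256 → 31/128
merge 35/256 + 49/256 → 21/64
merge 13/64 + 29/128 → 55/128
merge 31/128 + 21/64 → 73/128
merge 55/128 + 73/128 → 1
L = 35/256 + 13/64 + 31/128 + 21/64 + 55/128 + 73/128 + 1 = 745/256 ≈ 2.910 bits/symbol.

2.910 bits/symbol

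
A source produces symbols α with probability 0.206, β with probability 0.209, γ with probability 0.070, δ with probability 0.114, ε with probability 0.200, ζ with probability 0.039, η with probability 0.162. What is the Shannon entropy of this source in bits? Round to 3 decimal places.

H = −Σ pᵢ log₂ pᵢ.
−0.206·log₂(0.206) = 0.4695
−0.209·log₂(0.209) = 0.4720
−0.070·log₂(0.070) = 0.2686
−0.114·log₂(0.114) = 0.3571
−0.200·log₂(0.200) = 0.4644
−0.039·log₂(0.039) = 0.1825
−0.162·log₂(0.162) = 0.4254
Sum ≈ 2.6396 → 2.640 bits.

2.640 bits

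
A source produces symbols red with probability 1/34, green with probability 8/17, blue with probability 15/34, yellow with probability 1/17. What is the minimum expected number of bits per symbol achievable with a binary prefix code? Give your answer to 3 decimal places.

Repeatedly combine the two least-probable nodes; the expected code length is the sum of the merged weights.
merge 1/34 + 1/17 → 3/34
merge 3/34 + 15/34 → 9/17
merge 8/17 + 9/17 → 1
L = 3/34 + 9/17 + 1 = 55/34 ≈ 1.618 bits/symbol.

1.618 bits/symbol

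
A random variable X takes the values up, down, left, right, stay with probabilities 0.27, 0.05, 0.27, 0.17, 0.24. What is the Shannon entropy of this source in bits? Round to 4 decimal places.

2.1649 bits

H = −Σ pᵢ log₂ pᵢ.
−0.27·log₂(0.27) = 0.5100
−0.05·log₂(0.05) = 0.2161
−0.27·log₂(0.27) = 0.5100
−0.17·log₂(0.17) = 0.4346
−0.24·log₂(0.24) = 0.4941
Sum ≈ 2.1649 → 2.1649 bits.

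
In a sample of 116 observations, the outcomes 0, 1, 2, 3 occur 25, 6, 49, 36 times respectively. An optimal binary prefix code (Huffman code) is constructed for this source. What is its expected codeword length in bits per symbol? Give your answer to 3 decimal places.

Probabilities are the counts divided by 116.
Repeatedly combine the two least-probable nodes; the expected code length is the sum of the merged weights.
merge 3/58 + 25/116 → 31/116
merge 31/116 + 9/29 → 67/116
merge 49/116 + 67/116 → 1
L = 31/116 + 67/116 + 1 = 107/58 ≈ 1.845 bits/symbol.

1.845 bits/symbol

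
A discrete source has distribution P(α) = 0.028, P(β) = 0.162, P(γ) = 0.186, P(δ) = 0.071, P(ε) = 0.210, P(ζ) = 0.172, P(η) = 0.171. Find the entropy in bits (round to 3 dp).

H = −Σ pᵢ log₂ pᵢ.
−0.028·log₂(0.028) = 0.1444
−0.162·log₂(0.162) = 0.4254
−0.186·log₂(0.186) = 0.4514
−0.071·log₂(0.071) = 0.2709
−0.210·log₂(0.210) = 0.4728
−0.172·log₂(0.172) = 0.4368
−0.171·log₂(0.171) = 0.4357
Sum ≈ 2.6374 → 2.637 bits.

2.637 bits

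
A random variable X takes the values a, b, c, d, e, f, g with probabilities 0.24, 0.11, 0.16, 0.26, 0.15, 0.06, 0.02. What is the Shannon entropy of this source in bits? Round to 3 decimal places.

H = −Σ pᵢ log₂ pᵢ.
−0.24·log₂(0.24) = 0.4941
−0.11·log₂(0.11) = 0.3503
−0.16·log₂(0.16) = 0.4230
−0.26·log₂(0.26) = 0.5053
−0.15·log₂(0.15) = 0.4105
−0.06·log₂(0.06) = 0.2435
−0.02·log₂(0.02) = 0.1129
Sum ≈ 2.5397 → 2.540 bits.

2.540 bits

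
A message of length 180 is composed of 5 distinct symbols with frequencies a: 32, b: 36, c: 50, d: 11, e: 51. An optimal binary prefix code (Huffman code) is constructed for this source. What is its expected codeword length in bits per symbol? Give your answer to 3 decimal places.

2.239 bits/symbol

Probabilities are the counts divided by 180.
Repeatedly combine the two least-probable nodes; the expected code length is the sum of the merged weights.
merge 11/180 + 8/45 → 43/180
merge 1/5 + 43/180 → 79/180
merge 5/18 + 17/60 → 101/180
merge 79/180 + 101/180 → 1
L = 43/180 + 79/180 + 101/180 + 1 = 403/180 ≈ 2.239 bits/symbol.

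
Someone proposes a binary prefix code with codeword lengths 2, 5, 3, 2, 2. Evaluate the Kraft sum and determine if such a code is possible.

0.90625; yes

With common denominator 2^5 = 32: Σ 2^(−ℓᵢ) = 8/32 + 1/32 + 4/32 + 8/32 + 8/32 = 29/32 = 0.90625.
Kraft's inequality requires Σ ≤ 1; here Σ = 0.90625 ≤ 1, so such a prefix code exists.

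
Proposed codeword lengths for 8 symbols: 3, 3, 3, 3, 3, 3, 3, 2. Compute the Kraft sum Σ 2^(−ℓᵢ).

With common denominator 2^3 = 8: Σ 2^(−ℓᵢ) = 1/8 + 1/8 + 1/8 + 1/8 + 1/8 + 1/8 + 1/8 + 2/8 = 9/8 = 1.125.

1.125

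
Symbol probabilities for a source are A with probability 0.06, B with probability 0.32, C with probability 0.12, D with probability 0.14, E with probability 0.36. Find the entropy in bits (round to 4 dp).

H = −Σ pᵢ log₂ pᵢ.
−0.06·log₂(0.06) = 0.2435
−0.32·log₂(0.32) = 0.5260
−0.12·log₂(0.12) = 0.3671
−0.14·log₂(0.14) = 0.3971
−0.36·log₂(0.36) = 0.5306
Sum ≈ 2.0644 → 2.0644 bits.

2.0644 bits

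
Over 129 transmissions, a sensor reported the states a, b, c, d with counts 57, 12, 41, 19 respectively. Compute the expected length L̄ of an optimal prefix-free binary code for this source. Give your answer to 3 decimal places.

1.798 bits/symbol

Probabilities are the counts divided by 129.
Repeatedly combine the two least-probable nodes; the expected code length is the sum of the merged weights.
merge 4/43 + 19/129 → 31/129
merge 31/129 + 41/129 → 24/43
merge 19/43 + 24/43 → 1
L = 31/129 + 24/43 + 1 = 232/129 ≈ 1.798 bits/symbol.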